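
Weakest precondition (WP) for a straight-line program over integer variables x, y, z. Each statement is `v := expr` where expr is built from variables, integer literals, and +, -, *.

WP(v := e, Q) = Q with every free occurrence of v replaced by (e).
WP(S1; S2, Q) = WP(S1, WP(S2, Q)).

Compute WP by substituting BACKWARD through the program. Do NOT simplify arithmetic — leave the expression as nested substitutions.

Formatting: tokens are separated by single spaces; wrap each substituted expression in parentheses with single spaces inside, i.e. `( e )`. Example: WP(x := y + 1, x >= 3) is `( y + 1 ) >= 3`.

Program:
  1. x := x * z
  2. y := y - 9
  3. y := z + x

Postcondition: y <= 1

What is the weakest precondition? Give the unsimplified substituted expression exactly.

Answer: ( z + ( x * z ) ) <= 1

Derivation:
post: y <= 1
stmt 3: y := z + x  -- replace 1 occurrence(s) of y with (z + x)
  => ( z + x ) <= 1
stmt 2: y := y - 9  -- replace 0 occurrence(s) of y with (y - 9)
  => ( z + x ) <= 1
stmt 1: x := x * z  -- replace 1 occurrence(s) of x with (x * z)
  => ( z + ( x * z ) ) <= 1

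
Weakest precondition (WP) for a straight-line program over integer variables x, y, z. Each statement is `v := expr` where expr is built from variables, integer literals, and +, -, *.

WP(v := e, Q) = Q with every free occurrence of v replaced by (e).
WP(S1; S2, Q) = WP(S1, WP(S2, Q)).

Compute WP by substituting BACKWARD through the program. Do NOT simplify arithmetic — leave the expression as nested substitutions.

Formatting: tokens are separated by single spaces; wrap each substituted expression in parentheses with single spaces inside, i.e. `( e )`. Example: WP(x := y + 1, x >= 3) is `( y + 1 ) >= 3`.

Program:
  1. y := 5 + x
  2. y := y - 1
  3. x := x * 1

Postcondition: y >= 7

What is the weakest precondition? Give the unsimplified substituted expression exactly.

post: y >= 7
stmt 3: x := x * 1  -- replace 0 occurrence(s) of x with (x * 1)
  => y >= 7
stmt 2: y := y - 1  -- replace 1 occurrence(s) of y with (y - 1)
  => ( y - 1 ) >= 7
stmt 1: y := 5 + x  -- replace 1 occurrence(s) of y with (5 + x)
  => ( ( 5 + x ) - 1 ) >= 7

Answer: ( ( 5 + x ) - 1 ) >= 7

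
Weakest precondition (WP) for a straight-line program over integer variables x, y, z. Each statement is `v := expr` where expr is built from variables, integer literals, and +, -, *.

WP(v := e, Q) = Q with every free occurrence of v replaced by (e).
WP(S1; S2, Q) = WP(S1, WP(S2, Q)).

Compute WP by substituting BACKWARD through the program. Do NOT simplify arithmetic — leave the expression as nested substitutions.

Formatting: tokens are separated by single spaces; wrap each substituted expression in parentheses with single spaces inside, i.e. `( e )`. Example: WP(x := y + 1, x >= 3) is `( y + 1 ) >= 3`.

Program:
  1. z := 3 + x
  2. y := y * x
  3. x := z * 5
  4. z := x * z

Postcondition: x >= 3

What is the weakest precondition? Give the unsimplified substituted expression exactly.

post: x >= 3
stmt 4: z := x * z  -- replace 0 occurrence(s) of z with (x * z)
  => x >= 3
stmt 3: x := z * 5  -- replace 1 occurrence(s) of x with (z * 5)
  => ( z * 5 ) >= 3
stmt 2: y := y * x  -- replace 0 occurrence(s) of y with (y * x)
  => ( z * 5 ) >= 3
stmt 1: z := 3 + x  -- replace 1 occurrence(s) of z with (3 + x)
  => ( ( 3 + x ) * 5 ) >= 3

Answer: ( ( 3 + x ) * 5 ) >= 3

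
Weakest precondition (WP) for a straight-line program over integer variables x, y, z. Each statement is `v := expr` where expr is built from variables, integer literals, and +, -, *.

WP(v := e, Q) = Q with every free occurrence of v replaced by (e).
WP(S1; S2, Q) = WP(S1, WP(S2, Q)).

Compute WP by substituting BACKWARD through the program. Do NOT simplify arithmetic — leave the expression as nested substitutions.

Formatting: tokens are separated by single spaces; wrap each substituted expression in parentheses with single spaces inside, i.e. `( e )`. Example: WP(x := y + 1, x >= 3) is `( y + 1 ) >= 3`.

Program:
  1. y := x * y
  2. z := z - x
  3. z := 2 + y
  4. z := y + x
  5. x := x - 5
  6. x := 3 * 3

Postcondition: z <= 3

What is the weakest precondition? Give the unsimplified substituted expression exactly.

Answer: ( ( x * y ) + x ) <= 3

Derivation:
post: z <= 3
stmt 6: x := 3 * 3  -- replace 0 occurrence(s) of x with (3 * 3)
  => z <= 3
stmt 5: x := x - 5  -- replace 0 occurrence(s) of x with (x - 5)
  => z <= 3
stmt 4: z := y + x  -- replace 1 occurrence(s) of z with (y + x)
  => ( y + x ) <= 3
stmt 3: z := 2 + y  -- replace 0 occurrence(s) of z with (2 + y)
  => ( y + x ) <= 3
stmt 2: z := z - x  -- replace 0 occurrence(s) of z with (z - x)
  => ( y + x ) <= 3
stmt 1: y := x * y  -- replace 1 occurrence(s) of y with (x * y)
  => ( ( x * y ) + x ) <= 3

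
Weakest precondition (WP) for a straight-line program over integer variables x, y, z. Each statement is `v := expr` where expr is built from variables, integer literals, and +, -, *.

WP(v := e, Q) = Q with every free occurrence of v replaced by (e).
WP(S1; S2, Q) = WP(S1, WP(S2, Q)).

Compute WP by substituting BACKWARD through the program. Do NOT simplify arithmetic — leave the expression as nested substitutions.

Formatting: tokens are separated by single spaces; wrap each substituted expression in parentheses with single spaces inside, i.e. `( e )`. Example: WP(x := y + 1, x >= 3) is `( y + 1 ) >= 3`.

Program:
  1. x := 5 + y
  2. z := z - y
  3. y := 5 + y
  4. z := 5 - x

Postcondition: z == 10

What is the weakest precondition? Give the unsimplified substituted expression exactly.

post: z == 10
stmt 4: z := 5 - x  -- replace 1 occurrence(s) of z with (5 - x)
  => ( 5 - x ) == 10
stmt 3: y := 5 + y  -- replace 0 occurrence(s) of y with (5 + y)
  => ( 5 - x ) == 10
stmt 2: z := z - y  -- replace 0 occurrence(s) of z with (z - y)
  => ( 5 - x ) == 10
stmt 1: x := 5 + y  -- replace 1 occurrence(s) of x with (5 + y)
  => ( 5 - ( 5 + y ) ) == 10

Answer: ( 5 - ( 5 + y ) ) == 10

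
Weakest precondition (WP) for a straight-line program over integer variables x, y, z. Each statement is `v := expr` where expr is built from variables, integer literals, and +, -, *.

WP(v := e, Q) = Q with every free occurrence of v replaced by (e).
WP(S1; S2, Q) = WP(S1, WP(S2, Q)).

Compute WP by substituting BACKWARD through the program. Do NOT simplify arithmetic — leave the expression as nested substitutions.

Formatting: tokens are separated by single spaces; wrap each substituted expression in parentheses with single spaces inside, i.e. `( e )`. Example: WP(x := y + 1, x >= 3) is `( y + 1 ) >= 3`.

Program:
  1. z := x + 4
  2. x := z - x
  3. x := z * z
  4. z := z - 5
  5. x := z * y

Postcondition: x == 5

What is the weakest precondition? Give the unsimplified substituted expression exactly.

post: x == 5
stmt 5: x := z * y  -- replace 1 occurrence(s) of x with (z * y)
  => ( z * y ) == 5
stmt 4: z := z - 5  -- replace 1 occurrence(s) of z with (z - 5)
  => ( ( z - 5 ) * y ) == 5
stmt 3: x := z * z  -- replace 0 occurrence(s) of x with (z * z)
  => ( ( z - 5 ) * y ) == 5
stmt 2: x := z - x  -- replace 0 occurrence(s) of x with (z - x)
  => ( ( z - 5 ) * y ) == 5
stmt 1: z := x + 4  -- replace 1 occurrence(s) of z with (x + 4)
  => ( ( ( x + 4 ) - 5 ) * y ) == 5

Answer: ( ( ( x + 4 ) - 5 ) * y ) == 5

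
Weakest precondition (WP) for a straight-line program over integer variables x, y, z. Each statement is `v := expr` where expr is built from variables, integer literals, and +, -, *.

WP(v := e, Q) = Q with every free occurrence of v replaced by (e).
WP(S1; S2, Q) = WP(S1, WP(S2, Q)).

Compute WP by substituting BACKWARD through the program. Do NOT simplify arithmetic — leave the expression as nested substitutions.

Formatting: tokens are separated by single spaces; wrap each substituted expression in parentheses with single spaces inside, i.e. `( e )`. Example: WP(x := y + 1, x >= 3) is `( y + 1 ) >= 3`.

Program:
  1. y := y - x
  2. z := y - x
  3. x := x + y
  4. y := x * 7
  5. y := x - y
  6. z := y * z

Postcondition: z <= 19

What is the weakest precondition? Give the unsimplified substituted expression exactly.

Answer: ( ( ( x + ( y - x ) ) - ( ( x + ( y - x ) ) * 7 ) ) * ( ( y - x ) - x ) ) <= 19

Derivation:
post: z <= 19
stmt 6: z := y * z  -- replace 1 occurrence(s) of z with (y * z)
  => ( y * z ) <= 19
stmt 5: y := x - y  -- replace 1 occurrence(s) of y with (x - y)
  => ( ( x - y ) * z ) <= 19
stmt 4: y := x * 7  -- replace 1 occurrence(s) of y with (x * 7)
  => ( ( x - ( x * 7 ) ) * z ) <= 19
stmt 3: x := x + y  -- replace 2 occurrence(s) of x with (x + y)
  => ( ( ( x + y ) - ( ( x + y ) * 7 ) ) * z ) <= 19
stmt 2: z := y - x  -- replace 1 occurrence(s) of z with (y - x)
  => ( ( ( x + y ) - ( ( x + y ) * 7 ) ) * ( y - x ) ) <= 19
stmt 1: y := y - x  -- replace 3 occurrence(s) of y with (y - x)
  => ( ( ( x + ( y - x ) ) - ( ( x + ( y - x ) ) * 7 ) ) * ( ( y - x ) - x ) ) <= 19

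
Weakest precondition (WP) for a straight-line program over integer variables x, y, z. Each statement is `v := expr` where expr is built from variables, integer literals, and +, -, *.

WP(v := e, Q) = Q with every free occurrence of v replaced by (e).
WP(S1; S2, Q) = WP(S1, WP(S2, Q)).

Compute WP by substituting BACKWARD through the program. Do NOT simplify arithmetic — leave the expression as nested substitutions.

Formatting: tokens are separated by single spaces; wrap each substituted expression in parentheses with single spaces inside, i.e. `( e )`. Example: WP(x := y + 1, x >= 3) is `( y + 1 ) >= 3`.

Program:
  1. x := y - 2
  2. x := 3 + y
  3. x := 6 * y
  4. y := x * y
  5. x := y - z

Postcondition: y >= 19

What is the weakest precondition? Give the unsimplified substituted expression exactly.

post: y >= 19
stmt 5: x := y - z  -- replace 0 occurrence(s) of x with (y - z)
  => y >= 19
stmt 4: y := x * y  -- replace 1 occurrence(s) of y with (x * y)
  => ( x * y ) >= 19
stmt 3: x := 6 * y  -- replace 1 occurrence(s) of x with (6 * y)
  => ( ( 6 * y ) * y ) >= 19
stmt 2: x := 3 + y  -- replace 0 occurrence(s) of x with (3 + y)
  => ( ( 6 * y ) * y ) >= 19
stmt 1: x := y - 2  -- replace 0 occurrence(s) of x with (y - 2)
  => ( ( 6 * y ) * y ) >= 19

Answer: ( ( 6 * y ) * y ) >= 19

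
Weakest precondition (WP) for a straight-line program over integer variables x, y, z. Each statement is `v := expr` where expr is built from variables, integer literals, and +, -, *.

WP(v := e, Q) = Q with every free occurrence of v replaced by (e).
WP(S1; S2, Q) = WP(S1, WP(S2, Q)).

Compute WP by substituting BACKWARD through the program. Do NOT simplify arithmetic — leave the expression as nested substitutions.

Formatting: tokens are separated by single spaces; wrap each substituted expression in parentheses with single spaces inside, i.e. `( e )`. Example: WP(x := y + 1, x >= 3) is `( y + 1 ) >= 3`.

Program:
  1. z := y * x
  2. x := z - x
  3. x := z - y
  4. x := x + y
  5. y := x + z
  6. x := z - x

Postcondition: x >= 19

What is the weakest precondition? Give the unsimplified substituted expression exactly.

post: x >= 19
stmt 6: x := z - x  -- replace 1 occurrence(s) of x with (z - x)
  => ( z - x ) >= 19
stmt 5: y := x + z  -- replace 0 occurrence(s) of y with (x + z)
  => ( z - x ) >= 19
stmt 4: x := x + y  -- replace 1 occurrence(s) of x with (x + y)
  => ( z - ( x + y ) ) >= 19
stmt 3: x := z - y  -- replace 1 occurrence(s) of x with (z - y)
  => ( z - ( ( z - y ) + y ) ) >= 19
stmt 2: x := z - x  -- replace 0 occurrence(s) of x with (z - x)
  => ( z - ( ( z - y ) + y ) ) >= 19
stmt 1: z := y * x  -- replace 2 occurrence(s) of z with (y * x)
  => ( ( y * x ) - ( ( ( y * x ) - y ) + y ) ) >= 19

Answer: ( ( y * x ) - ( ( ( y * x ) - y ) + y ) ) >= 19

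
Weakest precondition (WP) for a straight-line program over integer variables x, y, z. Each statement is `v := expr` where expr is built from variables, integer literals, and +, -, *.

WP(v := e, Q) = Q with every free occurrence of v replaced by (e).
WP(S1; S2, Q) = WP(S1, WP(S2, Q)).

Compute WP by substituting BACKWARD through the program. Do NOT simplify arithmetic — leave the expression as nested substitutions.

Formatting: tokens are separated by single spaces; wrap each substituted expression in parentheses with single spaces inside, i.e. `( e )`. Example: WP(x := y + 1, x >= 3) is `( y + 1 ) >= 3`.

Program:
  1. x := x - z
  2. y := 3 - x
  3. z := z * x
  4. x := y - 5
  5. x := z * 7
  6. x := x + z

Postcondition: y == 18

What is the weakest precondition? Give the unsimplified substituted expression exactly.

post: y == 18
stmt 6: x := x + z  -- replace 0 occurrence(s) of x with (x + z)
  => y == 18
stmt 5: x := z * 7  -- replace 0 occurrence(s) of x with (z * 7)
  => y == 18
stmt 4: x := y - 5  -- replace 0 occurrence(s) of x with (y - 5)
  => y == 18
stmt 3: z := z * x  -- replace 0 occurrence(s) of z with (z * x)
  => y == 18
stmt 2: y := 3 - x  -- replace 1 occurrence(s) of y with (3 - x)
  => ( 3 - x ) == 18
stmt 1: x := x - z  -- replace 1 occurrence(s) of x with (x - z)
  => ( 3 - ( x - z ) ) == 18

Answer: ( 3 - ( x - z ) ) == 18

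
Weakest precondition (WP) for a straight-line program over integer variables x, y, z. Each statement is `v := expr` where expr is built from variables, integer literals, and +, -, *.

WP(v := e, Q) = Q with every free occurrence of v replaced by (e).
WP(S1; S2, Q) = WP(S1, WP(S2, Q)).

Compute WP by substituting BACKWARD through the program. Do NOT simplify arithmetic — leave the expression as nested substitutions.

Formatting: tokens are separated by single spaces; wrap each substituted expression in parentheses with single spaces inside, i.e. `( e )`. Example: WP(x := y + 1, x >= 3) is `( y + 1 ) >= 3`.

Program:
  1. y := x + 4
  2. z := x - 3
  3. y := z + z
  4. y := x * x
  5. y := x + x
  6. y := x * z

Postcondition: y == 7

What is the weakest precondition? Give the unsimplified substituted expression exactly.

Answer: ( x * ( x - 3 ) ) == 7

Derivation:
post: y == 7
stmt 6: y := x * z  -- replace 1 occurrence(s) of y with (x * z)
  => ( x * z ) == 7
stmt 5: y := x + x  -- replace 0 occurrence(s) of y with (x + x)
  => ( x * z ) == 7
stmt 4: y := x * x  -- replace 0 occurrence(s) of y with (x * x)
  => ( x * z ) == 7
stmt 3: y := z + z  -- replace 0 occurrence(s) of y with (z + z)
  => ( x * z ) == 7
stmt 2: z := x - 3  -- replace 1 occurrence(s) of z with (x - 3)
  => ( x * ( x - 3 ) ) == 7
stmt 1: y := x + 4  -- replace 0 occurrence(s) of y with (x + 4)
  => ( x * ( x - 3 ) ) == 7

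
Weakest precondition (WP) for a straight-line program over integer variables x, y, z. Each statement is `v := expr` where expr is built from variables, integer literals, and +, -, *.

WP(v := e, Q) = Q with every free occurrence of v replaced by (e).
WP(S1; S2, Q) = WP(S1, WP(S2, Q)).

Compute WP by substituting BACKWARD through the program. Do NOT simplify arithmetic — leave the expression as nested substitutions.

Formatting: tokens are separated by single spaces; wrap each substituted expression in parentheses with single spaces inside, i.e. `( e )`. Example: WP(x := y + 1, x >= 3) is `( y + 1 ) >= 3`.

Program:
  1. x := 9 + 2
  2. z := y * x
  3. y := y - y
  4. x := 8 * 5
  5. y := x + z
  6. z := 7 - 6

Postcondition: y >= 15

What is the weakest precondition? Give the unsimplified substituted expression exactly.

post: y >= 15
stmt 6: z := 7 - 6  -- replace 0 occurrence(s) of z with (7 - 6)
  => y >= 15
stmt 5: y := x + z  -- replace 1 occurrence(s) of y with (x + z)
  => ( x + z ) >= 15
stmt 4: x := 8 * 5  -- replace 1 occurrence(s) of x with (8 * 5)
  => ( ( 8 * 5 ) + z ) >= 15
stmt 3: y := y - y  -- replace 0 occurrence(s) of y with (y - y)
  => ( ( 8 * 5 ) + z ) >= 15
stmt 2: z := y * x  -- replace 1 occurrence(s) of z with (y * x)
  => ( ( 8 * 5 ) + ( y * x ) ) >= 15
stmt 1: x := 9 + 2  -- replace 1 occurrence(s) of x with (9 + 2)
  => ( ( 8 * 5 ) + ( y * ( 9 + 2 ) ) ) >= 15

Answer: ( ( 8 * 5 ) + ( y * ( 9 + 2 ) ) ) >= 15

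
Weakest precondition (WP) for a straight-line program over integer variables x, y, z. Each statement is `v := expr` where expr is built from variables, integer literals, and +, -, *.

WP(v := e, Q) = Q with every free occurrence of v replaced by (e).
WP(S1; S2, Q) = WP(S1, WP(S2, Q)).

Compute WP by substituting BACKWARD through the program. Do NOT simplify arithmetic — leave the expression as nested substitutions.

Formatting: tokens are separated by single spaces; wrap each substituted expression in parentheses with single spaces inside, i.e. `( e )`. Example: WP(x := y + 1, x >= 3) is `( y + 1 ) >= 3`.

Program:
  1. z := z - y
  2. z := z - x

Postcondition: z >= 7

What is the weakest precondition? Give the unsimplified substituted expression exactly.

post: z >= 7
stmt 2: z := z - x  -- replace 1 occurrence(s) of z with (z - x)
  => ( z - x ) >= 7
stmt 1: z := z - y  -- replace 1 occurrence(s) of z with (z - y)
  => ( ( z - y ) - x ) >= 7

Answer: ( ( z - y ) - x ) >= 7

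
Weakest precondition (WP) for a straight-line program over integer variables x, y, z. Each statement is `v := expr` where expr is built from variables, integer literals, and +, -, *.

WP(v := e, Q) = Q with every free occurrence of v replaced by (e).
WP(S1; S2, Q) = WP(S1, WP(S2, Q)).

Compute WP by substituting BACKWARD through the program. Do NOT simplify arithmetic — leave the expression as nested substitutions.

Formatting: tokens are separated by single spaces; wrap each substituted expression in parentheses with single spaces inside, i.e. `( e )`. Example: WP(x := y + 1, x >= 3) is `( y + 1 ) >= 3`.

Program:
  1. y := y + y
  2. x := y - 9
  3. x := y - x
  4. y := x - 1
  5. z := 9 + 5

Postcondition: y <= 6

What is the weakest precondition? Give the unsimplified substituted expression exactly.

Answer: ( ( ( y + y ) - ( ( y + y ) - 9 ) ) - 1 ) <= 6

Derivation:
post: y <= 6
stmt 5: z := 9 + 5  -- replace 0 occurrence(s) of z with (9 + 5)
  => y <= 6
stmt 4: y := x - 1  -- replace 1 occurrence(s) of y with (x - 1)
  => ( x - 1 ) <= 6
stmt 3: x := y - x  -- replace 1 occurrence(s) of x with (y - x)
  => ( ( y - x ) - 1 ) <= 6
stmt 2: x := y - 9  -- replace 1 occurrence(s) of x with (y - 9)
  => ( ( y - ( y - 9 ) ) - 1 ) <= 6
stmt 1: y := y + y  -- replace 2 occurrence(s) of y with (y + y)
  => ( ( ( y + y ) - ( ( y + y ) - 9 ) ) - 1 ) <= 6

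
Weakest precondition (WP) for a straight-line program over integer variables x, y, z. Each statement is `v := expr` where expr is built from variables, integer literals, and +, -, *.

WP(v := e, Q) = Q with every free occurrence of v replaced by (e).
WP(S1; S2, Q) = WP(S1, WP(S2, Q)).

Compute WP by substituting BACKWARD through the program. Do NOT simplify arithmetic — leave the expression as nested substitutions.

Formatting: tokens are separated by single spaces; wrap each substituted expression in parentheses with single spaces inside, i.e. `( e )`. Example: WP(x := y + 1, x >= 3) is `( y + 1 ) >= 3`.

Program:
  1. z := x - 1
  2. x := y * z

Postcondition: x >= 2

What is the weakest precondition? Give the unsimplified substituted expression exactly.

post: x >= 2
stmt 2: x := y * z  -- replace 1 occurrence(s) of x with (y * z)
  => ( y * z ) >= 2
stmt 1: z := x - 1  -- replace 1 occurrence(s) of z with (x - 1)
  => ( y * ( x - 1 ) ) >= 2

Answer: ( y * ( x - 1 ) ) >= 2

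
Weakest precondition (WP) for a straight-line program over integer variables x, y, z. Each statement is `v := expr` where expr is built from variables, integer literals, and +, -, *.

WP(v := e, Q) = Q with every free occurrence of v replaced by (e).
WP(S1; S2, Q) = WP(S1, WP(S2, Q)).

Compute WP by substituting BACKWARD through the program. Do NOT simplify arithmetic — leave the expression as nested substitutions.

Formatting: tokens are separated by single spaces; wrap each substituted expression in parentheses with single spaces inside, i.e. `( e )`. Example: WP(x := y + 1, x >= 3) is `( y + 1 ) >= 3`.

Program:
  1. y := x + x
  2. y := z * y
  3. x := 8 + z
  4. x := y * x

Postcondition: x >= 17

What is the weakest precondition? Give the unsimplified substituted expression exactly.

Answer: ( ( z * ( x + x ) ) * ( 8 + z ) ) >= 17

Derivation:
post: x >= 17
stmt 4: x := y * x  -- replace 1 occurrence(s) of x with (y * x)
  => ( y * x ) >= 17
stmt 3: x := 8 + z  -- replace 1 occurrence(s) of x with (8 + z)
  => ( y * ( 8 + z ) ) >= 17
stmt 2: y := z * y  -- replace 1 occurrence(s) of y with (z * y)
  => ( ( z * y ) * ( 8 + z ) ) >= 17
stmt 1: y := x + x  -- replace 1 occurrence(s) of y with (x + x)
  => ( ( z * ( x + x ) ) * ( 8 + z ) ) >= 17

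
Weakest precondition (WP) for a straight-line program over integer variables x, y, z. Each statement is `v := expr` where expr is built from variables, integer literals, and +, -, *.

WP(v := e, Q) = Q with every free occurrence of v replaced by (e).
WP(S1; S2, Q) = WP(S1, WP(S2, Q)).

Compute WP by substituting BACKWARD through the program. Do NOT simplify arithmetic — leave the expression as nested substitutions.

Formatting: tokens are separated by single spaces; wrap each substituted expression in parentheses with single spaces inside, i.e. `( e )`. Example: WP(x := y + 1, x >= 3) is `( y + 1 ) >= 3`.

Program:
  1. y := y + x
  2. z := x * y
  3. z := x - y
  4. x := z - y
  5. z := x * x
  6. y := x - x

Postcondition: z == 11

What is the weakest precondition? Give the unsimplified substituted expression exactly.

Answer: ( ( ( x - ( y + x ) ) - ( y + x ) ) * ( ( x - ( y + x ) ) - ( y + x ) ) ) == 11

Derivation:
post: z == 11
stmt 6: y := x - x  -- replace 0 occurrence(s) of y with (x - x)
  => z == 11
stmt 5: z := x * x  -- replace 1 occurrence(s) of z with (x * x)
  => ( x * x ) == 11
stmt 4: x := z - y  -- replace 2 occurrence(s) of x with (z - y)
  => ( ( z - y ) * ( z - y ) ) == 11
stmt 3: z := x - y  -- replace 2 occurrence(s) of z with (x - y)
  => ( ( ( x - y ) - y ) * ( ( x - y ) - y ) ) == 11
stmt 2: z := x * y  -- replace 0 occurrence(s) of z with (x * y)
  => ( ( ( x - y ) - y ) * ( ( x - y ) - y ) ) == 11
stmt 1: y := y + x  -- replace 4 occurrence(s) of y with (y + x)
  => ( ( ( x - ( y + x ) ) - ( y + x ) ) * ( ( x - ( y + x ) ) - ( y + x ) ) ) == 11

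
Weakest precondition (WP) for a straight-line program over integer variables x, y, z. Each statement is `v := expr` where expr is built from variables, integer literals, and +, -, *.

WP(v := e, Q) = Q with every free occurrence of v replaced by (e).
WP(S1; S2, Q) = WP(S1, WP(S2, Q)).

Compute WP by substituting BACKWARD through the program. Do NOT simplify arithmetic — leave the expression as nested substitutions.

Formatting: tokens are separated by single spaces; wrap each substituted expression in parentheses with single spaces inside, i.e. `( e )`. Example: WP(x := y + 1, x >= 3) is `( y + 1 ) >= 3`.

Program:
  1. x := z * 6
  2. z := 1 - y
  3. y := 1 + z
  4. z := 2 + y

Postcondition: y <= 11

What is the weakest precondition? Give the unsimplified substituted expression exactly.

Answer: ( 1 + ( 1 - y ) ) <= 11

Derivation:
post: y <= 11
stmt 4: z := 2 + y  -- replace 0 occurrence(s) of z with (2 + y)
  => y <= 11
stmt 3: y := 1 + z  -- replace 1 occurrence(s) of y with (1 + z)
  => ( 1 + z ) <= 11
stmt 2: z := 1 - y  -- replace 1 occurrence(s) of z with (1 - y)
  => ( 1 + ( 1 - y ) ) <= 11
stmt 1: x := z * 6  -- replace 0 occurrence(s) of x with (z * 6)
  => ( 1 + ( 1 - y ) ) <= 11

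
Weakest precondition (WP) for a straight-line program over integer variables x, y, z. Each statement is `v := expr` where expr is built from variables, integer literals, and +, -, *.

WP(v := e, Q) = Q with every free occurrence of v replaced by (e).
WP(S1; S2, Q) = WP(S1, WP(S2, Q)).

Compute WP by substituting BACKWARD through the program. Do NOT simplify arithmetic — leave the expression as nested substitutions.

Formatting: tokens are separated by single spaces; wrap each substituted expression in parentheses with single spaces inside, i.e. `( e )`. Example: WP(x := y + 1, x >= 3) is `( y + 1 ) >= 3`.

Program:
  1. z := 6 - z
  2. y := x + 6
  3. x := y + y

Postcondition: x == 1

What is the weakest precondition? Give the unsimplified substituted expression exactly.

post: x == 1
stmt 3: x := y + y  -- replace 1 occurrence(s) of x with (y + y)
  => ( y + y ) == 1
stmt 2: y := x + 6  -- replace 2 occurrence(s) of y with (x + 6)
  => ( ( x + 6 ) + ( x + 6 ) ) == 1
stmt 1: z := 6 - z  -- replace 0 occurrence(s) of z with (6 - z)
  => ( ( x + 6 ) + ( x + 6 ) ) == 1

Answer: ( ( x + 6 ) + ( x + 6 ) ) == 1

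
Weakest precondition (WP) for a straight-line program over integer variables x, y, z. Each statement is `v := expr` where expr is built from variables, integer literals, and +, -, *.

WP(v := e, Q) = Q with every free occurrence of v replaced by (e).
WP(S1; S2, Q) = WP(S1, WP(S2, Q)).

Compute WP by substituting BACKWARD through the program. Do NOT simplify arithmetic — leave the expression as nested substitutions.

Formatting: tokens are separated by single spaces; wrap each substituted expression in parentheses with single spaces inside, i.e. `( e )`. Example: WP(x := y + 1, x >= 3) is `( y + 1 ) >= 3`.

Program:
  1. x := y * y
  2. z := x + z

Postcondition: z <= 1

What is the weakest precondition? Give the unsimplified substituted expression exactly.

post: z <= 1
stmt 2: z := x + z  -- replace 1 occurrence(s) of z with (x + z)
  => ( x + z ) <= 1
stmt 1: x := y * y  -- replace 1 occurrence(s) of x with (y * y)
  => ( ( y * y ) + z ) <= 1

Answer: ( ( y * y ) + z ) <= 1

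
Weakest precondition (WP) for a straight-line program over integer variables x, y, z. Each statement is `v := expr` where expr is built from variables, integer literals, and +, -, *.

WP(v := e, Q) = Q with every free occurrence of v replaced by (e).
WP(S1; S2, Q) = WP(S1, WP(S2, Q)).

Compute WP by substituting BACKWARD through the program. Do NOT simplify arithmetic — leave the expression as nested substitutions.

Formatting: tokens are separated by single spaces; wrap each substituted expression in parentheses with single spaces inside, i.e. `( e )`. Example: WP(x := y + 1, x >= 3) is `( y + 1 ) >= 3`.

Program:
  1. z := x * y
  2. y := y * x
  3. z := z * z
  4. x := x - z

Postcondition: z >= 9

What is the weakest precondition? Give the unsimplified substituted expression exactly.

Answer: ( ( x * y ) * ( x * y ) ) >= 9

Derivation:
post: z >= 9
stmt 4: x := x - z  -- replace 0 occurrence(s) of x with (x - z)
  => z >= 9
stmt 3: z := z * z  -- replace 1 occurrence(s) of z with (z * z)
  => ( z * z ) >= 9
stmt 2: y := y * x  -- replace 0 occurrence(s) of y with (y * x)
  => ( z * z ) >= 9
stmt 1: z := x * y  -- replace 2 occurrence(s) of z with (x * y)
  => ( ( x * y ) * ( x * y ) ) >= 9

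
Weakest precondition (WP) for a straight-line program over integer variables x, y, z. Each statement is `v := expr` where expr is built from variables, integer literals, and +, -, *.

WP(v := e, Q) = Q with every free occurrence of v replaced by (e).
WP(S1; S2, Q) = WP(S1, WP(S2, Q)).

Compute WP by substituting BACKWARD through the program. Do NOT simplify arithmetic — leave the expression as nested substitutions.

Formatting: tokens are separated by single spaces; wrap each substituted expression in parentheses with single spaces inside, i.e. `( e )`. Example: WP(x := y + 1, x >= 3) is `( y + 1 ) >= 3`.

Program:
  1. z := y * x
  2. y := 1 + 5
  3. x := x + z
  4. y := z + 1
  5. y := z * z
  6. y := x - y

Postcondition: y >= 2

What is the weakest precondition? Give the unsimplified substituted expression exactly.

Answer: ( ( x + ( y * x ) ) - ( ( y * x ) * ( y * x ) ) ) >= 2

Derivation:
post: y >= 2
stmt 6: y := x - y  -- replace 1 occurrence(s) of y with (x - y)
  => ( x - y ) >= 2
stmt 5: y := z * z  -- replace 1 occurrence(s) of y with (z * z)
  => ( x - ( z * z ) ) >= 2
stmt 4: y := z + 1  -- replace 0 occurrence(s) of y with (z + 1)
  => ( x - ( z * z ) ) >= 2
stmt 3: x := x + z  -- replace 1 occurrence(s) of x with (x + z)
  => ( ( x + z ) - ( z * z ) ) >= 2
stmt 2: y := 1 + 5  -- replace 0 occurrence(s) of y with (1 + 5)
  => ( ( x + z ) - ( z * z ) ) >= 2
stmt 1: z := y * x  -- replace 3 occurrence(s) of z with (y * x)
  => ( ( x + ( y * x ) ) - ( ( y * x ) * ( y * x ) ) ) >= 2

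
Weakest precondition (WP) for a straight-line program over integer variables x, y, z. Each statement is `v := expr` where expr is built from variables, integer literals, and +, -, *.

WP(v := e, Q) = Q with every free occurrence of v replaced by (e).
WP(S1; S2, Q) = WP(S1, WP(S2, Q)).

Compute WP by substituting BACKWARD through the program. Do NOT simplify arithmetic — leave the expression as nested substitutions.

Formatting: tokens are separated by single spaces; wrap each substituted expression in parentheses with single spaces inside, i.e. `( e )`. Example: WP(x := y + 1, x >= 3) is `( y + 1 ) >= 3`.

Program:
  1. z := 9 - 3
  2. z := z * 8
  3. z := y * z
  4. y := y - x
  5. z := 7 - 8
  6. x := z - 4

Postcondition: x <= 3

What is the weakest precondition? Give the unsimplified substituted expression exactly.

Answer: ( ( 7 - 8 ) - 4 ) <= 3

Derivation:
post: x <= 3
stmt 6: x := z - 4  -- replace 1 occurrence(s) of x with (z - 4)
  => ( z - 4 ) <= 3
stmt 5: z := 7 - 8  -- replace 1 occurrence(s) of z with (7 - 8)
  => ( ( 7 - 8 ) - 4 ) <= 3
stmt 4: y := y - x  -- replace 0 occurrence(s) of y with (y - x)
  => ( ( 7 - 8 ) - 4 ) <= 3
stmt 3: z := y * z  -- replace 0 occurrence(s) of z with (y * z)
  => ( ( 7 - 8 ) - 4 ) <= 3
stmt 2: z := z * 8  -- replace 0 occurrence(s) of z with (z * 8)
  => ( ( 7 - 8 ) - 4 ) <= 3
stmt 1: z := 9 - 3  -- replace 0 occurrence(s) of z with (9 - 3)
  => ( ( 7 - 8 ) - 4 ) <= 3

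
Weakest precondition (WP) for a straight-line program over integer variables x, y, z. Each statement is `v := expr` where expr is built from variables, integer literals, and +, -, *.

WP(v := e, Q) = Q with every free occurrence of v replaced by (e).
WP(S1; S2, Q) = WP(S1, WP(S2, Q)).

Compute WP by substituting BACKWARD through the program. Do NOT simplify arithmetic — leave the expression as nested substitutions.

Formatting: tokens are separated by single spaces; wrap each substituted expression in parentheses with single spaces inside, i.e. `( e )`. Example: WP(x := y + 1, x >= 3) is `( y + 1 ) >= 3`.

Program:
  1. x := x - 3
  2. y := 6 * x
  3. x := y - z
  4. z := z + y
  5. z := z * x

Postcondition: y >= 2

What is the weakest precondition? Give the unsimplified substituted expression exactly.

post: y >= 2
stmt 5: z := z * x  -- replace 0 occurrence(s) of z with (z * x)
  => y >= 2
stmt 4: z := z + y  -- replace 0 occurrence(s) of z with (z + y)
  => y >= 2
stmt 3: x := y - z  -- replace 0 occurrence(s) of x with (y - z)
  => y >= 2
stmt 2: y := 6 * x  -- replace 1 occurrence(s) of y with (6 * x)
  => ( 6 * x ) >= 2
stmt 1: x := x - 3  -- replace 1 occurrence(s) of x with (x - 3)
  => ( 6 * ( x - 3 ) ) >= 2

Answer: ( 6 * ( x - 3 ) ) >= 2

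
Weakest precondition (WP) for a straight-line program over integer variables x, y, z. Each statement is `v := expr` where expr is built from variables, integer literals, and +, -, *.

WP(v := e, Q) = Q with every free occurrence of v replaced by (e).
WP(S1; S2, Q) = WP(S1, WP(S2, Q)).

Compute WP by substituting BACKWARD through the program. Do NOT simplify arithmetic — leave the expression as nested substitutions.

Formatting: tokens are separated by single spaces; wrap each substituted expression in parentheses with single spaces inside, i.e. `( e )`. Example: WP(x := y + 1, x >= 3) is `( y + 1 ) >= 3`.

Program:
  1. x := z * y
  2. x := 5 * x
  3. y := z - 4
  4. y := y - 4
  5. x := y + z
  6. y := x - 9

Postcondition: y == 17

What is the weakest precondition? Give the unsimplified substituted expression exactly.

Answer: ( ( ( ( z - 4 ) - 4 ) + z ) - 9 ) == 17

Derivation:
post: y == 17
stmt 6: y := x - 9  -- replace 1 occurrence(s) of y with (x - 9)
  => ( x - 9 ) == 17
stmt 5: x := y + z  -- replace 1 occurrence(s) of x with (y + z)
  => ( ( y + z ) - 9 ) == 17
stmt 4: y := y - 4  -- replace 1 occurrence(s) of y with (y - 4)
  => ( ( ( y - 4 ) + z ) - 9 ) == 17
stmt 3: y := z - 4  -- replace 1 occurrence(s) of y with (z - 4)
  => ( ( ( ( z - 4 ) - 4 ) + z ) - 9 ) == 17
stmt 2: x := 5 * x  -- replace 0 occurrence(s) of x with (5 * x)
  => ( ( ( ( z - 4 ) - 4 ) + z ) - 9 ) == 17
stmt 1: x := z * y  -- replace 0 occurrence(s) of x with (z * y)
  => ( ( ( ( z - 4 ) - 4 ) + z ) - 9 ) == 17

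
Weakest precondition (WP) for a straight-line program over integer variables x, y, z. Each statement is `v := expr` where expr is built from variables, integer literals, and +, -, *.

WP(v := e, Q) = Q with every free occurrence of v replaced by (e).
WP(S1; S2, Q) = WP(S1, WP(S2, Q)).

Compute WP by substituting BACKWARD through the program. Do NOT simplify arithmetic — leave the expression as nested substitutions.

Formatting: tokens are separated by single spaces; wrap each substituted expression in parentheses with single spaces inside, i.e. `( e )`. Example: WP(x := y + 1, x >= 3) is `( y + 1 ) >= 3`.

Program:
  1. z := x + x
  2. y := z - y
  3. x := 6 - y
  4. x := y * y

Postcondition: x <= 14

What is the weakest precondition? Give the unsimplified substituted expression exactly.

post: x <= 14
stmt 4: x := y * y  -- replace 1 occurrence(s) of x with (y * y)
  => ( y * y ) <= 14
stmt 3: x := 6 - y  -- replace 0 occurrence(s) of x with (6 - y)
  => ( y * y ) <= 14
stmt 2: y := z - y  -- replace 2 occurrence(s) of y with (z - y)
  => ( ( z - y ) * ( z - y ) ) <= 14
stmt 1: z := x + x  -- replace 2 occurrence(s) of z with (x + x)
  => ( ( ( x + x ) - y ) * ( ( x + x ) - y ) ) <= 14

Answer: ( ( ( x + x ) - y ) * ( ( x + x ) - y ) ) <= 14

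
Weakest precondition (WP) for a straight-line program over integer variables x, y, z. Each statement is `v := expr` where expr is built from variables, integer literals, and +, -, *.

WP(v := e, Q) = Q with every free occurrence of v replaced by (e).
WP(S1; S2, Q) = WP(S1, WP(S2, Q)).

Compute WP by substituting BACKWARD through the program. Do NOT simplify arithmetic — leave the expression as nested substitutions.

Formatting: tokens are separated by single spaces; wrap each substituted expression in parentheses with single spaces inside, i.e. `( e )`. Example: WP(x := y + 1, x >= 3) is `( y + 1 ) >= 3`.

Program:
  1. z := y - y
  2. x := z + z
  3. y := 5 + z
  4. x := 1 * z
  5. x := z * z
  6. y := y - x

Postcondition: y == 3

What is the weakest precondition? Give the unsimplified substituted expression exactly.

post: y == 3
stmt 6: y := y - x  -- replace 1 occurrence(s) of y with (y - x)
  => ( y - x ) == 3
stmt 5: x := z * z  -- replace 1 occurrence(s) of x with (z * z)
  => ( y - ( z * z ) ) == 3
stmt 4: x := 1 * z  -- replace 0 occurrence(s) of x with (1 * z)
  => ( y - ( z * z ) ) == 3
stmt 3: y := 5 + z  -- replace 1 occurrence(s) of y with (5 + z)
  => ( ( 5 + z ) - ( z * z ) ) == 3
stmt 2: x := z + z  -- replace 0 occurrence(s) of x with (z + z)
  => ( ( 5 + z ) - ( z * z ) ) == 3
stmt 1: z := y - y  -- replace 3 occurrence(s) of z with (y - y)
  => ( ( 5 + ( y - y ) ) - ( ( y - y ) * ( y - y ) ) ) == 3

Answer: ( ( 5 + ( y - y ) ) - ( ( y - y ) * ( y - y ) ) ) == 3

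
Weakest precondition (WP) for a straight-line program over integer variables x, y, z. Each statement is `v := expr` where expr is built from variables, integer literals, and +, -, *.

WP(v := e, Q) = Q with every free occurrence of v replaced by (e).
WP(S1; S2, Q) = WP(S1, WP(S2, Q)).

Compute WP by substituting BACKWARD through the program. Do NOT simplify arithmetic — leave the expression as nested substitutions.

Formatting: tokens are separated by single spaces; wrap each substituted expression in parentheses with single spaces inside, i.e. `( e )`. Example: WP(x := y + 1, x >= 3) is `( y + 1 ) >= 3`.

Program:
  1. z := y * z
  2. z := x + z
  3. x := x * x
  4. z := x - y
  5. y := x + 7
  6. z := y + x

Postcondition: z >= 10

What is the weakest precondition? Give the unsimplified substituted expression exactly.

Answer: ( ( ( x * x ) + 7 ) + ( x * x ) ) >= 10

Derivation:
post: z >= 10
stmt 6: z := y + x  -- replace 1 occurrence(s) of z with (y + x)
  => ( y + x ) >= 10
stmt 5: y := x + 7  -- replace 1 occurrence(s) of y with (x + 7)
  => ( ( x + 7 ) + x ) >= 10
stmt 4: z := x - y  -- replace 0 occurrence(s) of z with (x - y)
  => ( ( x + 7 ) + x ) >= 10
stmt 3: x := x * x  -- replace 2 occurrence(s) of x with (x * x)
  => ( ( ( x * x ) + 7 ) + ( x * x ) ) >= 10
stmt 2: z := x + z  -- replace 0 occurrence(s) of z with (x + z)
  => ( ( ( x * x ) + 7 ) + ( x * x ) ) >= 10
stmt 1: z := y * z  -- replace 0 occurrence(s) of z with (y * z)
  => ( ( ( x * x ) + 7 ) + ( x * x ) ) >= 10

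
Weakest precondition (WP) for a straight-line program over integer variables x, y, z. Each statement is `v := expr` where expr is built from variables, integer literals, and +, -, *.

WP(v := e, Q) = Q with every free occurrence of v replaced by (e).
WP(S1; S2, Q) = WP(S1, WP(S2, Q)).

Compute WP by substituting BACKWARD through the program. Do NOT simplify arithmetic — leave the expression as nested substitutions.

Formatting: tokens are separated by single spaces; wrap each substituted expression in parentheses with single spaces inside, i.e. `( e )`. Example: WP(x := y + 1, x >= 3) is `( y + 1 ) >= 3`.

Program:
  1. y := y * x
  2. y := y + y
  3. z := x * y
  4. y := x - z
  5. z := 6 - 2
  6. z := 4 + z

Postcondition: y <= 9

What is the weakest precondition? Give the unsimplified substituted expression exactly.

post: y <= 9
stmt 6: z := 4 + z  -- replace 0 occurrence(s) of z with (4 + z)
  => y <= 9
stmt 5: z := 6 - 2  -- replace 0 occurrence(s) of z with (6 - 2)
  => y <= 9
stmt 4: y := x - z  -- replace 1 occurrence(s) of y with (x - z)
  => ( x - z ) <= 9
stmt 3: z := x * y  -- replace 1 occurrence(s) of z with (x * y)
  => ( x - ( x * y ) ) <= 9
stmt 2: y := y + y  -- replace 1 occurrence(s) of y with (y + y)
  => ( x - ( x * ( y + y ) ) ) <= 9
stmt 1: y := y * x  -- replace 2 occurrence(s) of y with (y * x)
  => ( x - ( x * ( ( y * x ) + ( y * x ) ) ) ) <= 9

Answer: ( x - ( x * ( ( y * x ) + ( y * x ) ) ) ) <= 9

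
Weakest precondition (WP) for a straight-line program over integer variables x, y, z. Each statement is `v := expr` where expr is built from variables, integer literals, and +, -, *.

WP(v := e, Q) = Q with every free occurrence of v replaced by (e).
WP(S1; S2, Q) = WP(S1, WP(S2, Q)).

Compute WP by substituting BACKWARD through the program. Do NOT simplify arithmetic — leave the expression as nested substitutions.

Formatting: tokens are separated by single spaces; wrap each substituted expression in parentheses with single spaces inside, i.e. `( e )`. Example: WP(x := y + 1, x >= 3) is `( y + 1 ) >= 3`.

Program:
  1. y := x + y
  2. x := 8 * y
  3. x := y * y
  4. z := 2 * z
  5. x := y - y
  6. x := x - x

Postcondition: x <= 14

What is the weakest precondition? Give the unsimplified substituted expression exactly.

Answer: ( ( ( x + y ) - ( x + y ) ) - ( ( x + y ) - ( x + y ) ) ) <= 14

Derivation:
post: x <= 14
stmt 6: x := x - x  -- replace 1 occurrence(s) of x with (x - x)
  => ( x - x ) <= 14
stmt 5: x := y - y  -- replace 2 occurrence(s) of x with (y - y)
  => ( ( y - y ) - ( y - y ) ) <= 14
stmt 4: z := 2 * z  -- replace 0 occurrence(s) of z with (2 * z)
  => ( ( y - y ) - ( y - y ) ) <= 14
stmt 3: x := y * y  -- replace 0 occurrence(s) of x with (y * y)
  => ( ( y - y ) - ( y - y ) ) <= 14
stmt 2: x := 8 * y  -- replace 0 occurrence(s) of x with (8 * y)
  => ( ( y - y ) - ( y - y ) ) <= 14
stmt 1: y := x + y  -- replace 4 occurrence(s) of y with (x + y)
  => ( ( ( x + y ) - ( x + y ) ) - ( ( x + y ) - ( x + y ) ) ) <= 14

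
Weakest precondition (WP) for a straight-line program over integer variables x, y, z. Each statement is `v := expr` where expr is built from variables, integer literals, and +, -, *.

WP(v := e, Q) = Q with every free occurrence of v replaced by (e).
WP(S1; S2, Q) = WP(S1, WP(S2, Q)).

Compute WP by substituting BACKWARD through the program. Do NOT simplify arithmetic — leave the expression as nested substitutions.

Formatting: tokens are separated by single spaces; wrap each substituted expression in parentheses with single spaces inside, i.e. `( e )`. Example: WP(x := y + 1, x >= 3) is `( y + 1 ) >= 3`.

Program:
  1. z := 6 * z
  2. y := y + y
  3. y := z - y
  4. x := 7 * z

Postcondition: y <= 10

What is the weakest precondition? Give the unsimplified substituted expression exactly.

Answer: ( ( 6 * z ) - ( y + y ) ) <= 10

Derivation:
post: y <= 10
stmt 4: x := 7 * z  -- replace 0 occurrence(s) of x with (7 * z)
  => y <= 10
stmt 3: y := z - y  -- replace 1 occurrence(s) of y with (z - y)
  => ( z - y ) <= 10
stmt 2: y := y + y  -- replace 1 occurrence(s) of y with (y + y)
  => ( z - ( y + y ) ) <= 10
stmt 1: z := 6 * z  -- replace 1 occurrence(s) of z with (6 * z)
  => ( ( 6 * z ) - ( y + y ) ) <= 10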